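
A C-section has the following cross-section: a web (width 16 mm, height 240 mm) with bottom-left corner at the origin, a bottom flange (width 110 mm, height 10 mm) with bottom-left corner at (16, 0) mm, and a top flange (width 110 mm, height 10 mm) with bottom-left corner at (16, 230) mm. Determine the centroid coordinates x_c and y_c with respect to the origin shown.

x_c = 30.95 mm, y_c = 120.00 mm

web: A = 16 × 240 = 3840.00, centroid at (8.00, 120.00).
bottom flange: A = 110 × 10 = 1100.00, centroid at (71.00, 5.00).
top flange: A = 110 × 10 = 1100.00, centroid at (71.00, 235.00).
ΣA = 6040.00 mm²
ΣAx_c = (3840.00)(8.00) + (1100.00)(71.00) + (1100.00)(71.00) = 186920.00 mm³
ΣAy_c = (3840.00)(120.00) + (1100.00)(5.00) + (1100.00)(235.00) = 724800.00 mm³
x_c = 186920.00 / 6040.00 = 30.95 mm
y_c = 724800.00 / 6040.00 = 120.00 mm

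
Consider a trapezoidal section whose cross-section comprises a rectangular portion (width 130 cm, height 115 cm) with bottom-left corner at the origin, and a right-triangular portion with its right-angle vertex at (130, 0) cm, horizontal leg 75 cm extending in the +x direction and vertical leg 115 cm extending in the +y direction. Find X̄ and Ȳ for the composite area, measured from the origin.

X̄ = 85.15 cm, Ȳ = 53.21 cm

rectangular portion: A = 130 × 115 = 14950.00, centroid at (65.00, 57.50).
triangular portion: A = ½·75·115 = 4312.50, centroid at (155.00, 38.33).
ΣA = 19262.50 cm²
ΣAX̄ = (14950.00)(65.00) + (4312.50)(155.00) = 1640187.50 cm³
ΣAȲ = (14950.00)(57.50) + (4312.50)(38.33) = 1024937.50 cm³
X̄ = 1640187.50 / 19262.50 = 85.15 cm
Ȳ = 1024937.50 / 19262.50 = 53.21 cm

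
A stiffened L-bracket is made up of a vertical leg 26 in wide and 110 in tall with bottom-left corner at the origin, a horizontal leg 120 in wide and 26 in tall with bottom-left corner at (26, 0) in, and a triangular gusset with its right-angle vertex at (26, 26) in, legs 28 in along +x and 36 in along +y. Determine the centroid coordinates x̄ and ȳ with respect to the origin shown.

x̄ = 49.86 in, ȳ = 33.47 in

Part | A | x̄ᵢ | ȳᵢ | A·x̄ᵢ | A·ȳᵢ
vertical leg | 2860.00 | 13.00 | 55.00 | 37180.00 | 157300.00
horizontal leg | 3120.00 | 86.00 | 13.00 | 268320.00 | 40560.00
gusset | 504.00 | 35.33 | 38.00 | 17808.00 | 19152.00
Σ | 6484.00 |  |  | 323308.00 | 217012.00
x̄ = 323308.00 / 6484.00 = 49.86 in
ȳ = 217012.00 / 6484.00 = 33.47 in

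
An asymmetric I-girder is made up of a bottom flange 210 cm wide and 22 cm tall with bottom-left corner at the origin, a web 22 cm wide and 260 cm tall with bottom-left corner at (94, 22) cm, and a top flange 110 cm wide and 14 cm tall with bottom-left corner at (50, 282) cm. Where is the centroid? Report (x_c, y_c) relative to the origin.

bottom flange: A = 210 × 22 = 4620.00, centroid at (105.00, 11.00).
web: A = 22 × 260 = 5720.00, centroid at (105.00, 152.00).
top flange: A = 110 × 14 = 1540.00, centroid at (105.00, 289.00).
ΣA = 11880.00 cm²
ΣAx_c = (4620.00)(105.00) + (5720.00)(105.00) + (1540.00)(105.00) = 1247400.00 cm³
ΣAy_c = (4620.00)(11.00) + (5720.00)(152.00) + (1540.00)(289.00) = 1365320.00 cm³
x_c = 1247400.00 / 11880.00 = 105.00 cm
y_c = 1365320.00 / 11880.00 = 114.93 cm

x_c = 105.00 cm, y_c = 114.93 cm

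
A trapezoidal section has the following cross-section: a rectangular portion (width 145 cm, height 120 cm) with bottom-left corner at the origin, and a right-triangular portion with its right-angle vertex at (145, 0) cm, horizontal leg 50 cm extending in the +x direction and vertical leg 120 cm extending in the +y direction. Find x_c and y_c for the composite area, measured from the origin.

x_c = 85.61 cm, y_c = 57.06 cm

Part | A | x̄ᵢ | ȳᵢ | A·x̄ᵢ | A·ȳᵢ
rectangular portion | 17400.00 | 72.50 | 60.00 | 1261500.00 | 1044000.00
triangular portion | 3000.00 | 161.67 | 40.00 | 485000.00 | 120000.00
Σ | 20400.00 |  |  | 1746500.00 | 1164000.00
x_c = 1746500.00 / 20400.00 = 85.61 cm
y_c = 1164000.00 / 20400.00 = 57.06 cm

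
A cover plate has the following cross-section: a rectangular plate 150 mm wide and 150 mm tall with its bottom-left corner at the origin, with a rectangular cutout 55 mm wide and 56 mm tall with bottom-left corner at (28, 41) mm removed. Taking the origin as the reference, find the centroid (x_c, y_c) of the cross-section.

Part | A | x̄ᵢ | ȳᵢ | A·x̄ᵢ | A·ȳᵢ
plate | 22500.00 | 75.00 | 75.00 | 1687500.00 | 1687500.00
hole | -3080.00 | 55.50 | 69.00 | -170940.00 | -212520.00
Σ | 19420.00 |  |  | 1516560.00 | 1474980.00
x_c = 1516560.00 / 19420.00 = 78.09 mm
y_c = 1474980.00 / 19420.00 = 75.95 mm

x_c = 78.09 mm, y_c = 75.95 mm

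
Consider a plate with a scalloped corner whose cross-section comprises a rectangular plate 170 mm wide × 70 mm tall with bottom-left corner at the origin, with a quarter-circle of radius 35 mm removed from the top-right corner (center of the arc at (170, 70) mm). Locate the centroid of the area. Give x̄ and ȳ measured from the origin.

plate: A = 170 × 70 = 11900.00, centroid at (85.00, 35.00).
removed quarter-circle: A = −¼π·35² = -962.11, centroid at (155.15, 55.15).
ΣA = 10937.89 mm², ΣAx̄ = 862232.50 mm³, ΣAȳ = 363443.77 mm³.
x̄ = 862232.50/10937.89 = 78.83 mm; ȳ = 363443.77/10937.89 = 33.23 mm.

x̄ = 78.83 mm, ȳ = 33.23 mm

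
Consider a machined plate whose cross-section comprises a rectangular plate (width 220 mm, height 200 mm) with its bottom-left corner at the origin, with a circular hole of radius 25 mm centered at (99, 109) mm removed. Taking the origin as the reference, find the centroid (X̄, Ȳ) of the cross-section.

plate: A = 220 × 200 = 44000.00, centroid at (110.00, 100.00).
hole: A = −π·25² = -1963.50, centroid at (99.00, 109.00).
ΣA = 42036.50 mm²
ΣAX̄ = (44000.00)(110.00) + (-1963.50)(99.00) = 4645613.95 mm³
ΣAȲ = (44000.00)(100.00) + (-1963.50)(109.00) = 4185979.00 mm³
X̄ = 4645613.95 / 42036.50 = 110.51 mm
Ȳ = 4185979.00 / 42036.50 = 99.58 mm

X̄ = 110.51 mm, Ȳ = 99.58 mm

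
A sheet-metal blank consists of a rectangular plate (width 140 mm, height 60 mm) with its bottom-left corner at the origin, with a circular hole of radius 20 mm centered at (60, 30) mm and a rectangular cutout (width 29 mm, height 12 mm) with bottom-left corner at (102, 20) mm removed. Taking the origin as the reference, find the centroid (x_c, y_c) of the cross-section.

Part | A | x̄ᵢ | ȳᵢ | A·x̄ᵢ | A·ȳᵢ
plate | 8400.00 | 70.00 | 30.00 | 588000.00 | 252000.00
hole 1 | -1256.64 | 60.00 | 30.00 | -75398.22 | -37699.11
hole 2 | -348.00 | 116.50 | 26.00 | -40542.00 | -9048.00
Σ | 6795.36 |  |  | 472059.78 | 205252.89
x_c = 472059.78 / 6795.36 = 69.47 mm
y_c = 205252.89 / 6795.36 = 30.20 mm

x_c = 69.47 mm, y_c = 30.20 mm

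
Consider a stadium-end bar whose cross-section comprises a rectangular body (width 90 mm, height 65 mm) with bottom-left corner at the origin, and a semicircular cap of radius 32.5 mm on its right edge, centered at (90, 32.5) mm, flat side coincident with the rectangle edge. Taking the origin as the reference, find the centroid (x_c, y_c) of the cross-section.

x_c = 57.99 mm, y_c = 32.50 mm

rectangular body: A = 90 × 65 = 5850.00, centroid at (45.00, 32.50).
semicircular end: A = ½π·32.5² = 1659.15, centroid at (103.79, 32.50).
ΣA = 7509.15 mm²
ΣAx_c = (5850.00)(45.00) + (1659.15)(103.79) = 435459.24 mm³
ΣAy_c = (5850.00)(32.50) + (1659.15)(32.50) = 244047.49 mm³
x_c = 435459.24 / 7509.15 = 57.99 mm
y_c = 244047.49 / 7509.15 = 32.50 mm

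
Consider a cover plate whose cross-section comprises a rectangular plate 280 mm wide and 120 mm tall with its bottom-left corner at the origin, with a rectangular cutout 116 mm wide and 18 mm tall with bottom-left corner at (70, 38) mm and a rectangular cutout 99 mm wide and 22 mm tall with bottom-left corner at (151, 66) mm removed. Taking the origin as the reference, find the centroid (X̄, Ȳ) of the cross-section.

X̄ = 136.36 mm, Ȳ = 59.66 mm

plate: A = 280 × 120 = 33600.00, centroid at (140.00, 60.00).
hole 1: A = −(116 × 18) = -2088.00, centroid at (128.00, 47.00).
hole 2: A = −(99 × 22) = -2178.00, centroid at (200.50, 77.00).
ΣA = 29334.00 mm², ΣAX̄ = 4000047.00 mm³, ΣAȲ = 1750158.00 mm³.
X̄ = 4000047.00/29334.00 = 136.36 mm; Ȳ = 1750158.00/29334.00 = 59.66 mm.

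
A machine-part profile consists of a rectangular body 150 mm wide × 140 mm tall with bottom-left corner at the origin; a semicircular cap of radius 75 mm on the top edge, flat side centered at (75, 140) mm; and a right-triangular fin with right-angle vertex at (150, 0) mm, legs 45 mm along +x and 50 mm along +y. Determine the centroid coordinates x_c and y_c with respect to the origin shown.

rectangular body: A = 150 × 140 = 21000.00, centroid at (75.00, 70.00).
semicircular top: A = ½π·75² = 8835.73, centroid at (75.00, 171.83).
triangular fin: A = ½·45·50 = 1125.00, centroid at (165.00, 16.67).
ΣA = 30960.73 mm²
ΣAx_c = (21000.00)(75.00) + (8835.73)(75.00) + (1125.00)(165.00) = 2423304.70 mm³
ΣAy_c = (21000.00)(70.00) + (8835.73)(171.83) + (1125.00)(16.67) = 3007002.11 mm³
x_c = 2423304.70 / 30960.73 = 78.27 mm
y_c = 3007002.11 / 30960.73 = 97.12 mm

x_c = 78.27 mm, y_c = 97.12 mm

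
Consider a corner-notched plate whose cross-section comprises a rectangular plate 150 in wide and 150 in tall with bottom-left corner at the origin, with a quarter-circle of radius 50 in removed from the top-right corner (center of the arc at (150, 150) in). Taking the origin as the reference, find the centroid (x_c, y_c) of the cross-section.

x_c = 69.86 in, y_c = 69.86 in

plate: A = 150 × 150 = 22500.00, centroid at (75.00, 75.00).
removed quarter-circle: A = −¼π·50² = -1963.50, centroid at (128.78, 128.78).
ΣA = 20536.50 in², ΣAx_c = 1434642.36 in³, ΣAy_c = 1434642.36 in³.
x_c = 1434642.36/20536.50 = 69.86 in; y_c = 1434642.36/20536.50 = 69.86 in.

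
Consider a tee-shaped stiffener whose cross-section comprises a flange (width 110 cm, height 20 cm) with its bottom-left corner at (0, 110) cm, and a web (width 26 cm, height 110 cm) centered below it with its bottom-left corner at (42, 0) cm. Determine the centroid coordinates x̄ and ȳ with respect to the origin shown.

web: A = 26 × 110 = 2860.00, centroid at (55.00, 55.00).
flange: A = 110 × 20 = 2200.00, centroid at (55.00, 120.00).
ΣA = 5060.00 cm²
ΣAx̄ = (2860.00)(55.00) + (2200.00)(55.00) = 278300.00 cm³
ΣAȳ = (2860.00)(55.00) + (2200.00)(120.00) = 421300.00 cm³
x̄ = 278300.00 / 5060.00 = 55.00 cm
ȳ = 421300.00 / 5060.00 = 83.26 cm

x̄ = 55.00 cm, ȳ = 83.26 cm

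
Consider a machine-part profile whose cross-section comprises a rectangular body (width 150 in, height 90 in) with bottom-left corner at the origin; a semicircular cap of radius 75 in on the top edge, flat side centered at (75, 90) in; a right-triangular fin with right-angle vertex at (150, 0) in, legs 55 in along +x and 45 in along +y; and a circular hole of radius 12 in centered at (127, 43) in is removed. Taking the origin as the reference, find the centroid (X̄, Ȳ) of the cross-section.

X̄ = 78.98 in, Ȳ = 72.79 in

rectangular body: A = 150 × 90 = 13500.00, centroid at (75.00, 45.00).
semicircular top: A = ½π·75² = 8835.73, centroid at (75.00, 121.83).
triangular fin: A = ½·55·45 = 1237.50, centroid at (168.33, 15.00).
hole: A = −π·12² = -452.39, centroid at (127.00, 43.00).
ΣA = 23120.84 in², ΣAX̄ = 1826038.75 in³, ΣAȲ = 1683075.40 in³.
X̄ = 1826038.75/23120.84 = 78.98 in; Ȳ = 1683075.40/23120.84 = 72.79 in.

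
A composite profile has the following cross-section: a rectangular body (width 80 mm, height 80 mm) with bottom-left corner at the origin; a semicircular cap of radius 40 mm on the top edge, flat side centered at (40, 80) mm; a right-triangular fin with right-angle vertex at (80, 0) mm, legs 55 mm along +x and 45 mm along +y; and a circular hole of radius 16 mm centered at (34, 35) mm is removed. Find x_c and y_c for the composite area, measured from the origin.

Part | A | x̄ᵢ | ȳᵢ | A·x̄ᵢ | A·ȳᵢ
rectangular body | 6400.00 | 40.00 | 40.00 | 256000.00 | 256000.00
semicircular top | 2513.27 | 40.00 | 96.98 | 100530.96 | 243728.60
triangular fin | 1237.50 | 98.33 | 15.00 | 121687.50 | 18562.50
hole | -804.25 | 34.00 | 35.00 | -27344.42 | -28148.67
Σ | 9346.53 |  |  | 450874.04 | 490142.43
x_c = 450874.04 / 9346.53 = 48.24 mm
y_c = 490142.43 / 9346.53 = 52.44 mm

x_c = 48.24 mm, y_c = 52.44 mm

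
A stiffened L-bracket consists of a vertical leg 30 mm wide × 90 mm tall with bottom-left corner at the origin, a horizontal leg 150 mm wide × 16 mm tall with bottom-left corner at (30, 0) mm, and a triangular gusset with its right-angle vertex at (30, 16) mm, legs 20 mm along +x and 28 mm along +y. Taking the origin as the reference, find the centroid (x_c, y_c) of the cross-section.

vertical leg: A = 30 × 90 = 2700.00, centroid at (15.00, 45.00).
horizontal leg: A = 150 × 16 = 2400.00, centroid at (105.00, 8.00).
gusset: A = ½·20·28 = 280.00, centroid at (36.67, 25.33).
ΣA = 5380.00 mm², ΣAx_c = 302766.67 mm³, ΣAy_c = 147793.33 mm³.
x_c = 302766.67/5380.00 = 56.28 mm; y_c = 147793.33/5380.00 = 27.47 mm.

x_c = 56.28 mm, y_c = 27.47 mm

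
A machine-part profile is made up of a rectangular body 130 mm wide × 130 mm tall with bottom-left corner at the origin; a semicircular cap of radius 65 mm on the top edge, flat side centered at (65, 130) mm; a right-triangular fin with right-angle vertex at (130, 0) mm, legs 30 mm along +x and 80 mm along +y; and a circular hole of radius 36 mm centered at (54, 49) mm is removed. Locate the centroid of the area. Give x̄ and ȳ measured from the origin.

x̄ = 71.52 mm, ȳ = 95.66 mm

rectangular body: A = 130 × 130 = 16900.00, centroid at (65.00, 65.00).
semicircular top: A = ½π·65² = 6636.61, centroid at (65.00, 157.59).
triangular fin: A = ½·30·80 = 1200.00, centroid at (140.00, 26.67).
hole: A = −π·36² = -4071.50, centroid at (54.00, 49.00).
ΣA = 20665.11 mm²
ΣAx̄ = (16900.00)(65.00) + (6636.61)(65.00) + (1200.00)(140.00) + (-4071.50)(54.00) = 1478018.72 mm³
ΣAȳ = (16900.00)(65.00) + (6636.61)(157.59) + (1200.00)(26.67) + (-4071.50)(49.00) = 1976839.52 mm³
x̄ = 1478018.72 / 20665.11 = 71.52 mm
ȳ = 1976839.52 / 20665.11 = 95.66 mm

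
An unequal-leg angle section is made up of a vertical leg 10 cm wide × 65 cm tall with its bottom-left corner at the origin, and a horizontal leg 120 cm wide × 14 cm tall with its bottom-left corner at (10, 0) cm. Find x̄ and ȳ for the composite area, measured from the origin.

vertical leg: A = 10 × 65 = 650.00, centroid at (5.00, 32.50).
horizontal leg: A = 120 × 14 = 1680.00, centroid at (70.00, 7.00).
ΣA = 2330.00 cm²
ΣAx̄ = (650.00)(5.00) + (1680.00)(70.00) = 120850.00 cm³
ΣAȳ = (650.00)(32.50) + (1680.00)(7.00) = 32885.00 cm³
x̄ = 120850.00 / 2330.00 = 51.87 cm
ȳ = 32885.00 / 2330.00 = 14.11 cm

x̄ = 51.87 cm, ȳ = 14.11 cm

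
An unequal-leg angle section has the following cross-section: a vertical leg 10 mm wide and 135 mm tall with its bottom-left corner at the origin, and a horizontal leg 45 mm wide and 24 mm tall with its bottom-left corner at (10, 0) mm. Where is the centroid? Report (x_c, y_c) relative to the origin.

Part | A | x̄ᵢ | ȳᵢ | A·x̄ᵢ | A·ȳᵢ
vertical leg | 1350.00 | 5.00 | 67.50 | 6750.00 | 91125.00
horizontal leg | 1080.00 | 32.50 | 12.00 | 35100.00 | 12960.00
Σ | 2430.00 |  |  | 41850.00 | 104085.00
x_c = 41850.00 / 2430.00 = 17.22 mm
y_c = 104085.00 / 2430.00 = 42.83 mm

x_c = 17.22 mm, y_c = 42.83 mm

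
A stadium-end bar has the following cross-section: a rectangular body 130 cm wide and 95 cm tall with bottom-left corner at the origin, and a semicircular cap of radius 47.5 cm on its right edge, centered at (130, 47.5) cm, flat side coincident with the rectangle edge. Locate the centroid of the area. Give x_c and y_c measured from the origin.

rectangular body: A = 130 × 95 = 12350.00, centroid at (65.00, 47.50).
semicircular end: A = ½π·47.5² = 3544.11, centroid at (150.16, 47.50).
ΣA = 15894.11 cm²
ΣAx_c = (12350.00)(65.00) + (3544.11)(150.16) = 1334932.11 cm³
ΣAy_c = (12350.00)(47.50) + (3544.11)(47.50) = 754970.19 cm³
x_c = 1334932.11 / 15894.11 = 83.99 cm
y_c = 754970.19 / 15894.11 = 47.50 cm

x_c = 83.99 cm, y_c = 47.50 cm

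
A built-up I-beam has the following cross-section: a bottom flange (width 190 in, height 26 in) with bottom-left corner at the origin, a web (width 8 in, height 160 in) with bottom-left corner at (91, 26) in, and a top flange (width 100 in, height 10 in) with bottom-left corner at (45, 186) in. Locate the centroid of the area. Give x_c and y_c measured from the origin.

bottom flange: A = 190 × 26 = 4940.00, centroid at (95.00, 13.00).
web: A = 8 × 160 = 1280.00, centroid at (95.00, 106.00).
top flange: A = 100 × 10 = 1000.00, centroid at (95.00, 191.00).
ΣA = 7220.00 in², ΣAx_c = 685900.00 in³, ΣAy_c = 390900.00 in³.
x_c = 685900.00/7220.00 = 95.00 in; y_c = 390900.00/7220.00 = 54.14 in.

x_c = 95.00 in, y_c = 54.14 in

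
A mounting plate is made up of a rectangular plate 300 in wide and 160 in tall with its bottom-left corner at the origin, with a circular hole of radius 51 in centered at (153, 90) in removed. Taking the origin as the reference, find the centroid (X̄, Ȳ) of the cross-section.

X̄ = 149.38 in, Ȳ = 77.95 in

plate: A = 300 × 160 = 48000.00, centroid at (150.00, 80.00).
hole: A = −π·51² = -8171.28, centroid at (153.00, 90.00).
ΣA = 39828.72 in²
ΣAX̄ = (48000.00)(150.00) + (-8171.28)(153.00) = 5949793.78 in³
ΣAȲ = (48000.00)(80.00) + (-8171.28)(90.00) = 3104584.58 in³
X̄ = 5949793.78 / 39828.72 = 149.38 in
Ȳ = 3104584.58 / 39828.72 = 77.95 in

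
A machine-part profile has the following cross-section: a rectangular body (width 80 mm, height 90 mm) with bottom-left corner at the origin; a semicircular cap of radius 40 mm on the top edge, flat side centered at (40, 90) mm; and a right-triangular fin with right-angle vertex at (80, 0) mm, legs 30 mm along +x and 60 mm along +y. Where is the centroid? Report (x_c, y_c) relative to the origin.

Part | A | x̄ᵢ | ȳᵢ | A·x̄ᵢ | A·ȳᵢ
rectangular body | 7200.00 | 40.00 | 45.00 | 288000.00 | 324000.00
semicircular top | 2513.27 | 40.00 | 106.98 | 100530.96 | 268861.34
triangular fin | 900.00 | 90.00 | 20.00 | 81000.00 | 18000.00
Σ | 10613.27 |  |  | 469530.96 | 610861.34
x_c = 469530.96 / 10613.27 = 44.24 mm
y_c = 610861.34 / 10613.27 = 57.56 mm

x_c = 44.24 mm, y_c = 57.56 mm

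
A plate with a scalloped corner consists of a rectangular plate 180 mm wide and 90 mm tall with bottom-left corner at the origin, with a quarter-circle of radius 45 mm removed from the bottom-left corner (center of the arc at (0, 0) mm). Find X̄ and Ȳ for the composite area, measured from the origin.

Part | A | x̄ᵢ | ȳᵢ | A·x̄ᵢ | A·ȳᵢ
plate | 16200.00 | 90.00 | 45.00 | 1458000.00 | 729000.00
removed quarter-circle | -1590.43 | 19.10 | 19.10 | -30375.00 | -30375.00
Σ | 14609.57 |  |  | 1427625.00 | 698625.00
X̄ = 1427625.00 / 14609.57 = 97.72 mm
Ȳ = 698625.00 / 14609.57 = 47.82 mm

X̄ = 97.72 mm, Ȳ = 47.82 mm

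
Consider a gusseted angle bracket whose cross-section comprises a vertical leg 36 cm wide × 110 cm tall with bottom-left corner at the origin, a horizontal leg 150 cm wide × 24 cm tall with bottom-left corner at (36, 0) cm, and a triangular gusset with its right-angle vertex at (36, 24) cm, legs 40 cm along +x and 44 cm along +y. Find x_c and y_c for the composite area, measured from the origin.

vertical leg: A = 36 × 110 = 3960.00, centroid at (18.00, 55.00).
horizontal leg: A = 150 × 24 = 3600.00, centroid at (111.00, 12.00).
gusset: A = ½·40·44 = 880.00, centroid at (49.33, 38.67).
ΣA = 8440.00 cm², ΣAx_c = 514293.33 cm³, ΣAy_c = 295026.67 cm³.
x_c = 514293.33/8440.00 = 60.94 cm; y_c = 295026.67/8440.00 = 34.96 cm.

x_c = 60.94 cm, y_c = 34.96 cm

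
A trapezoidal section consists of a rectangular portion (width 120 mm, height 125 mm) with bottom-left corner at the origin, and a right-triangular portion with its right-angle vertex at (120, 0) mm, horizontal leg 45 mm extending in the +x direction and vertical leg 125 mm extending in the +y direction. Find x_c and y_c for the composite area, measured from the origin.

rectangular portion: A = 120 × 125 = 15000.00, centroid at (60.00, 62.50).
triangular portion: A = ½·45·125 = 2812.50, centroid at (135.00, 41.67).
ΣA = 17812.50 mm²
ΣAx_c = (15000.00)(60.00) + (2812.50)(135.00) = 1279687.50 mm³
ΣAy_c = (15000.00)(62.50) + (2812.50)(41.67) = 1054687.50 mm³
x_c = 1279687.50 / 17812.50 = 71.84 mm
y_c = 1054687.50 / 17812.50 = 59.21 mm

x_c = 71.84 mm, y_c = 59.21 mm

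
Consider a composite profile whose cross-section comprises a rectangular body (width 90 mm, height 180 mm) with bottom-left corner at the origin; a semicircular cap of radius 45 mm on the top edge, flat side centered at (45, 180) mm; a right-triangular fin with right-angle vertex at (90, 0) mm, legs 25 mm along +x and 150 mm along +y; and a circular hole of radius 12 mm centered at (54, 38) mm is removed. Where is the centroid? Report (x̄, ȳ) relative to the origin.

x̄ = 49.61 mm, ȳ = 104.21 mm

Part | A | x̄ᵢ | ȳᵢ | A·x̄ᵢ | A·ȳᵢ
rectangular body | 16200.00 | 45.00 | 90.00 | 729000.00 | 1458000.00
semicircular top | 3180.86 | 45.00 | 199.10 | 143138.82 | 633305.26
triangular fin | 1875.00 | 98.33 | 50.00 | 184375.00 | 93750.00
hole | -452.39 | 54.00 | 38.00 | -24429.02 | -17190.80
Σ | 20803.47 |  |  | 1032084.79 | 2167864.47
x̄ = 1032084.79 / 20803.47 = 49.61 mm
ȳ = 2167864.47 / 20803.47 = 104.21 mm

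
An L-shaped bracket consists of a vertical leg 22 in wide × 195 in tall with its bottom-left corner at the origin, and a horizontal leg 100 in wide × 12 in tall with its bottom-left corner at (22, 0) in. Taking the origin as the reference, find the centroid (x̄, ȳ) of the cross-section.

x̄ = 24.33 in, ȳ = 77.50 in

vertical leg: A = 22 × 195 = 4290.00, centroid at (11.00, 97.50).
horizontal leg: A = 100 × 12 = 1200.00, centroid at (72.00, 6.00).
ΣA = 5490.00 in²
ΣAx̄ = (4290.00)(11.00) + (1200.00)(72.00) = 133590.00 in³
ΣAȳ = (4290.00)(97.50) + (1200.00)(6.00) = 425475.00 in³
x̄ = 133590.00 / 5490.00 = 24.33 in
ȳ = 425475.00 / 5490.00 = 77.50 in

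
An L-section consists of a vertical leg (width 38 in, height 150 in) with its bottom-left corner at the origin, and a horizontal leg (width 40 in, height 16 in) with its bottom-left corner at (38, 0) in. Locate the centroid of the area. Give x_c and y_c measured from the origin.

vertical leg: A = 38 × 150 = 5700.00, centroid at (19.00, 75.00).
horizontal leg: A = 40 × 16 = 640.00, centroid at (58.00, 8.00).
ΣA = 6340.00 in²
ΣAx_c = (5700.00)(19.00) + (640.00)(58.00) = 145420.00 in³
ΣAy_c = (5700.00)(75.00) + (640.00)(8.00) = 432620.00 in³
x_c = 145420.00 / 6340.00 = 22.94 in
y_c = 432620.00 / 6340.00 = 68.24 in

x_c = 22.94 in, y_c = 68.24 in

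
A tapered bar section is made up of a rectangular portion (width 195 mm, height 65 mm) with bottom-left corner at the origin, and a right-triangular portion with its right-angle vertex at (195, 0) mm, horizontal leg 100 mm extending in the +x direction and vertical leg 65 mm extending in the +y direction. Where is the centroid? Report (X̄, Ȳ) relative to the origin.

rectangular portion: A = 195 × 65 = 12675.00, centroid at (97.50, 32.50).
triangular portion: A = ½·100·65 = 3250.00, centroid at (228.33, 21.67).
ΣA = 15925.00 mm²
ΣAX̄ = (12675.00)(97.50) + (3250.00)(228.33) = 1977895.83 mm³
ΣAȲ = (12675.00)(32.50) + (3250.00)(21.67) = 482354.17 mm³
X̄ = 1977895.83 / 15925.00 = 124.20 mm
Ȳ = 482354.17 / 15925.00 = 30.29 mm

X̄ = 124.20 mm, Ȳ = 30.29 mm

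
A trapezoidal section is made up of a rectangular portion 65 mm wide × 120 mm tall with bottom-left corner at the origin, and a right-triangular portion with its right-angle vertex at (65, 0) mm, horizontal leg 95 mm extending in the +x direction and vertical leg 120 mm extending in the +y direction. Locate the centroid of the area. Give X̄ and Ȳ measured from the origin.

rectangular portion: A = 65 × 120 = 7800.00, centroid at (32.50, 60.00).
triangular portion: A = ½·95·120 = 5700.00, centroid at (96.67, 40.00).
ΣA = 13500.00 mm², ΣAX̄ = 804500.00 mm³, ΣAȲ = 696000.00 mm³.
X̄ = 804500.00/13500.00 = 59.59 mm; Ȳ = 696000.00/13500.00 = 51.56 mm.

X̄ = 59.59 mm, Ȳ = 51.56 mm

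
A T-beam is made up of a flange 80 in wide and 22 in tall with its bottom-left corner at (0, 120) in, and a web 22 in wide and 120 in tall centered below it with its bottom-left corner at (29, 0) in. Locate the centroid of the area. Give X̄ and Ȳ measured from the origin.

web: A = 22 × 120 = 2640.00, centroid at (40.00, 60.00).
flange: A = 80 × 22 = 1760.00, centroid at (40.00, 131.00).
ΣA = 4400.00 in²
ΣAX̄ = (2640.00)(40.00) + (1760.00)(40.00) = 176000.00 in³
ΣAȲ = (2640.00)(60.00) + (1760.00)(131.00) = 388960.00 in³
X̄ = 176000.00 / 4400.00 = 40.00 in
Ȳ = 388960.00 / 4400.00 = 88.40 in

X̄ = 40.00 in, Ȳ = 88.40 in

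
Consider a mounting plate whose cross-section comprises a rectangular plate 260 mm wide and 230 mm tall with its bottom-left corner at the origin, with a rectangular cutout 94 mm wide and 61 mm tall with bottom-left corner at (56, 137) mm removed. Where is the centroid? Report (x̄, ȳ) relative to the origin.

plate: A = 260 × 230 = 59800.00, centroid at (130.00, 115.00).
hole: A = −(94 × 61) = -5734.00, centroid at (103.00, 167.50).
ΣA = 54066.00 mm²
ΣAx̄ = (59800.00)(130.00) + (-5734.00)(103.00) = 7183398.00 mm³
ΣAȳ = (59800.00)(115.00) + (-5734.00)(167.50) = 5916555.00 mm³
x̄ = 7183398.00 / 54066.00 = 132.86 mm
ȳ = 5916555.00 / 54066.00 = 109.43 mm

x̄ = 132.86 mm, ȳ = 109.43 mm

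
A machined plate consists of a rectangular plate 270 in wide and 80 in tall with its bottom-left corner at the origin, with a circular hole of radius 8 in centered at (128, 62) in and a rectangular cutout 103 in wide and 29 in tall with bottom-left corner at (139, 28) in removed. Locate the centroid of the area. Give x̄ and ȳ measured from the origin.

x̄ = 126.07 in, ȳ = 39.35 in

plate: A = 270 × 80 = 21600.00, centroid at (135.00, 40.00).
hole 1: A = −π·8² = -201.06, centroid at (128.00, 62.00).
hole 2: A = −(103 × 29) = -2987.00, centroid at (190.50, 42.50).
ΣA = 18411.94 in²
ΣAx̄ = (21600.00)(135.00) + (-201.06)(128.00) + (-2987.00)(190.50) = 2321240.57 in³
ΣAȳ = (21600.00)(40.00) + (-201.06)(62.00) + (-2987.00)(42.50) = 724586.66 in³
x̄ = 2321240.57 / 18411.94 = 126.07 in
ȳ = 724586.66 / 18411.94 = 39.35 in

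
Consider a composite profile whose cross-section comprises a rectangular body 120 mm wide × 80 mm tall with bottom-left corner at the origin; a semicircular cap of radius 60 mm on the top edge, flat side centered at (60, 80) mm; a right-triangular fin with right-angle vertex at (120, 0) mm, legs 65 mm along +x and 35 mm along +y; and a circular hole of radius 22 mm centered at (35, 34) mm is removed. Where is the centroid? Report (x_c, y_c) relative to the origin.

x_c = 68.80 mm, y_c = 63.34 mm

rectangular body: A = 120 × 80 = 9600.00, centroid at (60.00, 40.00).
semicircular top: A = ½π·60² = 5654.87, centroid at (60.00, 105.46).
triangular fin: A = ½·65·35 = 1137.50, centroid at (141.67, 11.67).
hole: A = −π·22² = -1520.53, centroid at (35.00, 34.00).
ΣA = 14871.84 mm², ΣAx_c = 1023219.26 mm³, ΣAy_c = 941962.13 mm³.
x_c = 1023219.26/14871.84 = 68.80 mm; y_c = 941962.13/14871.84 = 63.34 mm.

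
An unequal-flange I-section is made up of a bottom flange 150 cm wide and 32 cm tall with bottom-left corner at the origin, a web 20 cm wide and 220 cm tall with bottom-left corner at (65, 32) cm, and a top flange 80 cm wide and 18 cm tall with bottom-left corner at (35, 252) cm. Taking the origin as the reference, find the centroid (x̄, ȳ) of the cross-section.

Part | A | x̄ᵢ | ȳᵢ | A·x̄ᵢ | A·ȳᵢ
bottom flange | 4800.00 | 75.00 | 16.00 | 360000.00 | 76800.00
web | 4400.00 | 75.00 | 142.00 | 330000.00 | 624800.00
top flange | 1440.00 | 75.00 | 261.00 | 108000.00 | 375840.00
Σ | 10640.00 |  |  | 798000.00 | 1077440.00
x̄ = 798000.00 / 10640.00 = 75.00 cm
ȳ = 1077440.00 / 10640.00 = 101.26 cm

x̄ = 75.00 cm, ȳ = 101.26 cm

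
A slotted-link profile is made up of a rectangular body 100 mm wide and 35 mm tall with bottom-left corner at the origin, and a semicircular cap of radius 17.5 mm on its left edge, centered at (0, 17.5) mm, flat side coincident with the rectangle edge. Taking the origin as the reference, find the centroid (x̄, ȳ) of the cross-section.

rectangular body: A = 100 × 35 = 3500.00, centroid at (50.00, 17.50).
semicircular end: A = ½π·17.5² = 481.06, centroid at (-7.43, 17.50).
ΣA = 3981.06 mm², ΣAx̄ = 171427.08 mm³, ΣAȳ = 69668.49 mm³.
x̄ = 171427.08/3981.06 = 43.06 mm; ȳ = 69668.49/3981.06 = 17.50 mm.

x̄ = 43.06 mm, ȳ = 17.50 mm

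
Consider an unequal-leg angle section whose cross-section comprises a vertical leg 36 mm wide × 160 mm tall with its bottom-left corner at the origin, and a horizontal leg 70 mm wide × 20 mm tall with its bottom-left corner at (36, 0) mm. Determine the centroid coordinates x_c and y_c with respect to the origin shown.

vertical leg: A = 36 × 160 = 5760.00, centroid at (18.00, 80.00).
horizontal leg: A = 70 × 20 = 1400.00, centroid at (71.00, 10.00).
ΣA = 7160.00 mm²
ΣAx_c = (5760.00)(18.00) + (1400.00)(71.00) = 203080.00 mm³
ΣAy_c = (5760.00)(80.00) + (1400.00)(10.00) = 474800.00 mm³
x_c = 203080.00 / 7160.00 = 28.36 mm
y_c = 474800.00 / 7160.00 = 66.31 mm

x_c = 28.36 mm, y_c = 66.31 mm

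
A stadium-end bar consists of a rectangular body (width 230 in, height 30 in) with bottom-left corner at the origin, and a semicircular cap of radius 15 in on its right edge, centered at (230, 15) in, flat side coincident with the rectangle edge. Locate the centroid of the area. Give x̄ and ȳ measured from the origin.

rectangular body: A = 230 × 30 = 6900.00, centroid at (115.00, 15.00).
semicircular end: A = ½π·15² = 353.43, centroid at (236.37, 15.00).
ΣA = 7253.43 in²
ΣAx̄ = (6900.00)(115.00) + (353.43)(236.37) = 877038.71 in³
ΣAȳ = (6900.00)(15.00) + (353.43)(15.00) = 108801.44 in³
x̄ = 877038.71 / 7253.43 = 120.91 in
ȳ = 108801.44 / 7253.43 = 15.00 in

x̄ = 120.91 in, ȳ = 15.00 in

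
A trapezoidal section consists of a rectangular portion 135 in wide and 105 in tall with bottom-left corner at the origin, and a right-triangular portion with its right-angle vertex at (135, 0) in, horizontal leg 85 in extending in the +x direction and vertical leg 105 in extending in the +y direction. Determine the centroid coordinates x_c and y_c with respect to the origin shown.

x_c = 90.45 in, y_c = 48.31 in

rectangular portion: A = 135 × 105 = 14175.00, centroid at (67.50, 52.50).
triangular portion: A = ½·85·105 = 4462.50, centroid at (163.33, 35.00).
ΣA = 18637.50 in², ΣAx_c = 1685687.50 in³, ΣAy_c = 900375.00 in³.
x_c = 1685687.50/18637.50 = 90.45 in; y_c = 900375.00/18637.50 = 48.31 in.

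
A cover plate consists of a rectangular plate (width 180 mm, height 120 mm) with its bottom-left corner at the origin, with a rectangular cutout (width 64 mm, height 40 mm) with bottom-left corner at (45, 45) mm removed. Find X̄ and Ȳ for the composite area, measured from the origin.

plate: A = 180 × 120 = 21600.00, centroid at (90.00, 60.00).
hole: A = −(64 × 40) = -2560.00, centroid at (77.00, 65.00).
ΣA = 19040.00 mm², ΣAX̄ = 1746880.00 mm³, ΣAȲ = 1129600.00 mm³.
X̄ = 1746880.00/19040.00 = 91.75 mm; Ȳ = 1129600.00/19040.00 = 59.33 mm.

X̄ = 91.75 mm, Ȳ = 59.33 mm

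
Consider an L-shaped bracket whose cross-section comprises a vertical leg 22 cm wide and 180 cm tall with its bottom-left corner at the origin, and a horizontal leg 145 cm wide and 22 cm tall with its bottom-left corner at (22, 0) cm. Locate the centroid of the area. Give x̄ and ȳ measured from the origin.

x̄ = 48.25 cm, ȳ = 54.75 cm

Part | A | x̄ᵢ | ȳᵢ | A·x̄ᵢ | A·ȳᵢ
vertical leg | 3960.00 | 11.00 | 90.00 | 43560.00 | 356400.00
horizontal leg | 3190.00 | 94.50 | 11.00 | 301455.00 | 35090.00
Σ | 7150.00 |  |  | 345015.00 | 391490.00
x̄ = 345015.00 / 7150.00 = 48.25 cm
ȳ = 391490.00 / 7150.00 = 54.75 cm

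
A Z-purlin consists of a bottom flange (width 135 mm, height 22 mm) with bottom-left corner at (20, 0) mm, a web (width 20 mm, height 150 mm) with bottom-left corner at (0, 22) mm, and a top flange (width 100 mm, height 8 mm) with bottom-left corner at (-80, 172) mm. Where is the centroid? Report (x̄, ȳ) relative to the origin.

bottom flange: A = 135 × 22 = 2970.00, centroid at (87.50, 11.00).
web: A = 20 × 150 = 3000.00, centroid at (10.00, 97.00).
top flange: A = 100 × 8 = 800.00, centroid at (-30.00, 176.00).
ΣA = 6770.00 mm²
ΣAx̄ = (2970.00)(87.50) + (3000.00)(10.00) + (800.00)(-30.00) = 265875.00 mm³
ΣAȳ = (2970.00)(11.00) + (3000.00)(97.00) + (800.00)(176.00) = 464470.00 mm³
x̄ = 265875.00 / 6770.00 = 39.27 mm
ȳ = 464470.00 / 6770.00 = 68.61 mm

x̄ = 39.27 mm, ȳ = 68.61 mm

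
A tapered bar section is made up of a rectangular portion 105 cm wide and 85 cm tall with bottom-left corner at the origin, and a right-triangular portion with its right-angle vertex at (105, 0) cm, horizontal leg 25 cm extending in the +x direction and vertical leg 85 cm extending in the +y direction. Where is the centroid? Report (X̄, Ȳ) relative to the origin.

X̄ = 58.97 cm, Ȳ = 40.99 cm

rectangular portion: A = 105 × 85 = 8925.00, centroid at (52.50, 42.50).
triangular portion: A = ½·25·85 = 1062.50, centroid at (113.33, 28.33).
ΣA = 9987.50 cm²
ΣAX̄ = (8925.00)(52.50) + (1062.50)(113.33) = 588979.17 cm³
ΣAȲ = (8925.00)(42.50) + (1062.50)(28.33) = 409416.67 cm³
X̄ = 588979.17 / 9987.50 = 58.97 cm
Ȳ = 409416.67 / 9987.50 = 40.99 cm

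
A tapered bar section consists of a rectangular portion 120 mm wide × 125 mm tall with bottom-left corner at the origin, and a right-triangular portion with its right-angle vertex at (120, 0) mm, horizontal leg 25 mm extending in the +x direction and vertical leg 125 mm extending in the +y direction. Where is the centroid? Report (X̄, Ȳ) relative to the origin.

rectangular portion: A = 120 × 125 = 15000.00, centroid at (60.00, 62.50).
triangular portion: A = ½·25·125 = 1562.50, centroid at (128.33, 41.67).
ΣA = 16562.50 mm², ΣAX̄ = 1100520.83 mm³, ΣAȲ = 1002604.17 mm³.
X̄ = 1100520.83/16562.50 = 66.45 mm; Ȳ = 1002604.17/16562.50 = 60.53 mm.

X̄ = 66.45 mm, Ȳ = 60.53 mm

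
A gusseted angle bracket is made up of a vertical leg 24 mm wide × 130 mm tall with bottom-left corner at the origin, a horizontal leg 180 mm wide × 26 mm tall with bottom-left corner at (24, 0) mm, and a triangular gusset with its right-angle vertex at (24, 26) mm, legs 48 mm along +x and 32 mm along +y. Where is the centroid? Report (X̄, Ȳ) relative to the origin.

Part | A | x̄ᵢ | ȳᵢ | A·x̄ᵢ | A·ȳᵢ
vertical leg | 3120.00 | 12.00 | 65.00 | 37440.00 | 202800.00
horizontal leg | 4680.00 | 114.00 | 13.00 | 533520.00 | 60840.00
gusset | 768.00 | 40.00 | 36.67 | 30720.00 | 28160.00
Σ | 8568.00 |  |  | 601680.00 | 291800.00
X̄ = 601680.00 / 8568.00 = 70.22 mm
Ȳ = 291800.00 / 8568.00 = 34.06 mm

X̄ = 70.22 mm, Ȳ = 34.06 mm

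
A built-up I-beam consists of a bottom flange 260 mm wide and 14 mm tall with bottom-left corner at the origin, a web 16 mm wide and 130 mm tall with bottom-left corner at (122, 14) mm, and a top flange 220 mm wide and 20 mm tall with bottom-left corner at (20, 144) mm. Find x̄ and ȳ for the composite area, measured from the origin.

bottom flange: A = 260 × 14 = 3640.00, centroid at (130.00, 7.00).
web: A = 16 × 130 = 2080.00, centroid at (130.00, 79.00).
top flange: A = 220 × 20 = 4400.00, centroid at (130.00, 154.00).
ΣA = 10120.00 mm², ΣAx̄ = 1315600.00 mm³, ΣAȳ = 867400.00 mm³.
x̄ = 1315600.00/10120.00 = 130.00 mm; ȳ = 867400.00/10120.00 = 85.71 mm.

x̄ = 130.00 mm, ȳ = 85.71 mm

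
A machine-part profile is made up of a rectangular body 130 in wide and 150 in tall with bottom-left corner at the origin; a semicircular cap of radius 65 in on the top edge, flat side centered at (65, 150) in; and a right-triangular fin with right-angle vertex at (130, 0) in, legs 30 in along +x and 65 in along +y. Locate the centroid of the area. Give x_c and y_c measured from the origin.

x_c = 67.70 in, y_c = 98.19 in

rectangular body: A = 130 × 150 = 19500.00, centroid at (65.00, 75.00).
semicircular top: A = ½π·65² = 6636.61, centroid at (65.00, 177.59).
triangular fin: A = ½·30·65 = 975.00, centroid at (140.00, 21.67).
ΣA = 27111.61 in²
ΣAx_c = (19500.00)(65.00) + (6636.61)(65.00) + (975.00)(140.00) = 1835379.94 in³
ΣAy_c = (19500.00)(75.00) + (6636.61)(177.59) + (975.00)(21.67) = 2662200.51 in³
x_c = 1835379.94 / 27111.61 = 67.70 in
y_c = 2662200.51 / 27111.61 = 98.19 in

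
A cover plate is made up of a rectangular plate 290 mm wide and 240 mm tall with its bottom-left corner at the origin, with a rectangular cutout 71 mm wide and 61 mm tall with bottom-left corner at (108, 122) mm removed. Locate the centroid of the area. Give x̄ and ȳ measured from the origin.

x̄ = 145.10 mm, ȳ = 117.84 mm

plate: A = 290 × 240 = 69600.00, centroid at (145.00, 120.00).
hole: A = −(71 × 61) = -4331.00, centroid at (143.50, 152.50).
ΣA = 65269.00 mm²
ΣAx̄ = (69600.00)(145.00) + (-4331.00)(143.50) = 9470501.50 mm³
ΣAȳ = (69600.00)(120.00) + (-4331.00)(152.50) = 7691522.50 mm³
x̄ = 9470501.50 / 65269.00 = 145.10 mm
ȳ = 7691522.50 / 65269.00 = 117.84 mm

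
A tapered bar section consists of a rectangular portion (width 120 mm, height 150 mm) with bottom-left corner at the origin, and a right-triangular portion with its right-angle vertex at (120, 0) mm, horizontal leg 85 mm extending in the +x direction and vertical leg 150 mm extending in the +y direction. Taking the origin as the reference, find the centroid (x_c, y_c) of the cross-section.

Part | A | x̄ᵢ | ȳᵢ | A·x̄ᵢ | A·ȳᵢ
rectangular portion | 18000.00 | 60.00 | 75.00 | 1080000.00 | 1350000.00
triangular portion | 6375.00 | 148.33 | 50.00 | 945625.00 | 318750.00
Σ | 24375.00 |  |  | 2025625.00 | 1668750.00
x_c = 2025625.00 / 24375.00 = 83.10 mm
y_c = 1668750.00 / 24375.00 = 68.46 mm

x_c = 83.10 mm, y_c = 68.46 mm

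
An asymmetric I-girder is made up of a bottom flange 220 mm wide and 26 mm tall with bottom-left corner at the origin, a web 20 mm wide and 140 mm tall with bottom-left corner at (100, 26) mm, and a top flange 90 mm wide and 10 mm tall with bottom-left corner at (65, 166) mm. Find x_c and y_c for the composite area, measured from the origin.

x_c = 110.00 mm, y_c = 52.77 mm

bottom flange: A = 220 × 26 = 5720.00, centroid at (110.00, 13.00).
web: A = 20 × 140 = 2800.00, centroid at (110.00, 96.00).
top flange: A = 90 × 10 = 900.00, centroid at (110.00, 171.00).
ΣA = 9420.00 mm², ΣAx_c = 1036200.00 mm³, ΣAy_c = 497060.00 mm³.
x_c = 1036200.00/9420.00 = 110.00 mm; y_c = 497060.00/9420.00 = 52.77 mm.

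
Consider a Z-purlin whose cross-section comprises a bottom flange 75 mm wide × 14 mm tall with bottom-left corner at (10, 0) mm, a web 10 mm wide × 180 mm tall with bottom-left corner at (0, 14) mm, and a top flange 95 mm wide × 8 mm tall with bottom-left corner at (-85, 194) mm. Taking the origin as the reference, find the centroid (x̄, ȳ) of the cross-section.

bottom flange: A = 75 × 14 = 1050.00, centroid at (47.50, 7.00).
web: A = 10 × 180 = 1800.00, centroid at (5.00, 104.00).
top flange: A = 95 × 8 = 760.00, centroid at (-37.50, 198.00).
ΣA = 3610.00 mm², ΣAx̄ = 30375.00 mm³, ΣAȳ = 345030.00 mm³.
x̄ = 30375.00/3610.00 = 8.41 mm; ȳ = 345030.00/3610.00 = 95.58 mm.

x̄ = 8.41 mm, ȳ = 95.58 mm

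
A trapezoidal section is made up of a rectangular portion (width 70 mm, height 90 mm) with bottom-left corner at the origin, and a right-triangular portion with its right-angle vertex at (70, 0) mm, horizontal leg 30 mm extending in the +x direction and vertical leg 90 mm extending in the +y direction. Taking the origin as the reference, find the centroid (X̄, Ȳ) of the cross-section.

X̄ = 42.94 mm, Ȳ = 42.35 mm

rectangular portion: A = 70 × 90 = 6300.00, centroid at (35.00, 45.00).
triangular portion: A = ½·30·90 = 1350.00, centroid at (80.00, 30.00).
ΣA = 7650.00 mm²
ΣAX̄ = (6300.00)(35.00) + (1350.00)(80.00) = 328500.00 mm³
ΣAȲ = (6300.00)(45.00) + (1350.00)(30.00) = 324000.00 mm³
X̄ = 328500.00 / 7650.00 = 42.94 mm
Ȳ = 324000.00 / 7650.00 = 42.35 mm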